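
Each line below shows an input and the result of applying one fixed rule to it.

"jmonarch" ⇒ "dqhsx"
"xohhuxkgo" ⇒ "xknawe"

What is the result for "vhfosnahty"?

eidqxjo

What's happening: shift every letter 10 places backward in the alphabet (wrapping around), then delete the first 3 characters.
Working it through for "vhfosnahty": intermediate "lxveidqxjo", final "eidqxjo".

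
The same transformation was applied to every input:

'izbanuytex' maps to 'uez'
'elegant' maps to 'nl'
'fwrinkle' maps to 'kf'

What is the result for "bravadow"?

db

The pattern: move the first 3 characters to the end (rotate left by 3), then keep one character in every 3, starting at position 3 (positions 3rd, 6th, 9th, ...).
On "bravadow": the first step gives "vadowbra", and the second then gives "db".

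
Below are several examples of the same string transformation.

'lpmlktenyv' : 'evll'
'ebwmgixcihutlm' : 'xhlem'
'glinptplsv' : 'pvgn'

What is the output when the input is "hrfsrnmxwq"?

mqhs

What's happening: keep one character in every 3, starting at position 1 (positions 1st, 4th, 7th, ...), then move the first 2 characters to the end (rotate left by 2).
On "hrfsrnmxwq": the first step gives "hsmq", and the second then gives "mqhs".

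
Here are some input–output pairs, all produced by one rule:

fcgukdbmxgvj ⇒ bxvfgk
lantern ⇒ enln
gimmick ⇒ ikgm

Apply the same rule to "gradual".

What's happening: keep every other character starting from the first (positions 1st, 3rd, 5th, ...), then swap the front and back halves of the string.
Applying both steps to "gradual": "gaul", then "ulga".

ulga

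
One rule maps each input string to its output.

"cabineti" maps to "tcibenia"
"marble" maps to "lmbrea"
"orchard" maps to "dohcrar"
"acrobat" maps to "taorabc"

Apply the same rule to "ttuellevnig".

gteullveint

The pattern: swap each adjacent pair of characters (1↔2, 3↔4, ...), then swap the first and last characters.
For "ttuellevnig" the result is "gteullveint".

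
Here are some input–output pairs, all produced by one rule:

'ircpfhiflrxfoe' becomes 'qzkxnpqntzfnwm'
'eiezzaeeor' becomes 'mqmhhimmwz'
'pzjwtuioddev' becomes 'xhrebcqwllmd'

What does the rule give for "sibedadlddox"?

aqjmliltllwf

Each output is the input with this applied: shift every letter 8 places forward in the alphabet (wrapping around).
On "sibedadlddox" that produces "aqjmliltllwf".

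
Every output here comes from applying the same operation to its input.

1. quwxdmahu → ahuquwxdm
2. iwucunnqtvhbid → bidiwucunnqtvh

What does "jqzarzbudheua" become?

In each case the input is transformed by: move the last 3 characters to the front (rotate right by 3).
So "jqzarzbudheua" becomes "euajqzarzbudh".

euajqzarzbudh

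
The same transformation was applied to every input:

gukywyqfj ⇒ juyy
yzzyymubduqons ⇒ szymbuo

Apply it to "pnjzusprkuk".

knzsr

The pattern: move the last 2 characters to the front (rotate right by 2), then keep every other character starting from the second (positions 2nd, 4th, 6th, ...).
On "pnjzusprkuk": the first step gives "ukpnjzusprk", and the second then gives "knzsr".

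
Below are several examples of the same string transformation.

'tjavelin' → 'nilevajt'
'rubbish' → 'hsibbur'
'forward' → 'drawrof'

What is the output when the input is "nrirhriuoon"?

noouirhrirn

The transformation: reverse the string.
On "nrirhriuoon" that produces "noouirhrirn".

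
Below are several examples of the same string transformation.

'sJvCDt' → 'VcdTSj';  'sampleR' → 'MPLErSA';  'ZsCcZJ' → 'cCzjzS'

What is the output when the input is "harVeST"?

Looking at the pairs, the operation is to flip the case of every letter, then move the first 2 characters to the end (rotate left by 2).
For "harVeST", step one produces "HARvEst"; step two turns that into "RvEstHA".

RvEstHA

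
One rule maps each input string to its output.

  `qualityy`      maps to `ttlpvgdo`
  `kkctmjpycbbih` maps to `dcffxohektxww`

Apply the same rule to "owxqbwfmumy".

The transformation: shift every letter 5 places backward in the alphabet (wrapping around), then move the last 2 characters to the front (rotate right by 2).
For "owxqbwfmumy", step one produces "jrslwrahpht"; step two turns that into "htjrslwrahp".
(Check on "qualityy": → "lpvgdott" → "ttlpvgdo" ✓)

htjrslwrahp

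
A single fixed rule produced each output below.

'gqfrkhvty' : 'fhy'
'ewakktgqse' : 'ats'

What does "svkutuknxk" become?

Each output is the input with this applied: keep one character in every 3, starting at position 3 (positions 3rd, 6th, 9th, ...).
On "svkutuknxk" that produces "kux".

kux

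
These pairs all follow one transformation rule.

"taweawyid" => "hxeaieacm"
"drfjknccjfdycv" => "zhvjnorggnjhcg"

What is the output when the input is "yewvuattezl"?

pciazyexxid

What's happening: shift every letter 4 places forward in the alphabet (wrapping around), then move the last character to the front.
"yewvuattezl" → "ciazyexxidp" → "pciazyexxid".
(Check on "drfjknccjfdycv": → "hvjnorggnjhcgz" → "zhvjnorggnjhcg" ✓)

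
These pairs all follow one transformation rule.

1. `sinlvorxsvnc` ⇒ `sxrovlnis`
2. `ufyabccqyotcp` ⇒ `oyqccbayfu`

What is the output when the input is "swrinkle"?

Looking at the pairs, the operation is to delete the last 3 characters, then reverse the string.
On "swrinkle": the first step gives "swrin", and the second then gives "nirws".

nirws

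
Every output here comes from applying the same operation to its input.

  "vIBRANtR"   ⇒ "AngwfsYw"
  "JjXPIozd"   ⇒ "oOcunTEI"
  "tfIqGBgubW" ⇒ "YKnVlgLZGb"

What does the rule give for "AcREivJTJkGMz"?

Each output is the input with this applied: flip the case of every letter, then shift every letter 5 places forward in the alphabet (wrapping around).
Starting from "AcREivJTJkGMz": after the first operation, "aCreIVjtjKgmZ"; after the second, "fHwjNAoyoPlrE".

fHwjNAoyoPlrE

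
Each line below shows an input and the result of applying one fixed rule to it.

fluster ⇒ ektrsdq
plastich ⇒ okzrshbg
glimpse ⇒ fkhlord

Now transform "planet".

okzmds

The transformation: shift every letter 1 place backward in the alphabet (wrapping around).
Doing the same to "planet": "okzmds".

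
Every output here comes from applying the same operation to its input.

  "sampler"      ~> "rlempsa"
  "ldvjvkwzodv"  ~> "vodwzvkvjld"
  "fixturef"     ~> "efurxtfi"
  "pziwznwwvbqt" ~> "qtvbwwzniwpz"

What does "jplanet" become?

tnelajp

The transformation: swap each adjacent pair of characters (1↔2, 3↔4, ...), then reverse the string.
Starting from "jplanet": after the first operation, "pjalent"; after the second, "tnelajp".
(Check on "pziwznwwvbqt": → "zpwinzwwbvtq" → "qtvbwwzniwpz" ✓)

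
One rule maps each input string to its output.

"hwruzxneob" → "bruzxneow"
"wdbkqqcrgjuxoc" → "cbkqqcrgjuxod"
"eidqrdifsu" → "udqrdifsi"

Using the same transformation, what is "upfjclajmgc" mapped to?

What's happening: delete the first character, then swap the first and last characters.
Doing the same to "upfjclajmgc": "cfjclajmgp".

cfjclajmgp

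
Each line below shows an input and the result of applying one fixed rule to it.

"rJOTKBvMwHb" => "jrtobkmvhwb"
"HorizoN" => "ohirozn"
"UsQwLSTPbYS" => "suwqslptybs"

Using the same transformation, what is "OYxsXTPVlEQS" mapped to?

The transformation: swap each adjacent pair of characters (1↔2, 3↔4, ...), then convert every letter to lowercase.
Applying both steps to "OYxsXTPVlEQS": "YOsxTXVPElSQ", then "yosxtxvpelsq".
(Check on "UsQwLSTPbYS": → "sUwQSLPTYbS" → "suwqslptybs" ✓)

yosxtxvpelsq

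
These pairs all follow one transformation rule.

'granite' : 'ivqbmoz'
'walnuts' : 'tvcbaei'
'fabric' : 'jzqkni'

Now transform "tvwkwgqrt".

eseoyzbbd

In each case the input is transformed by: shift every letter 8 places forward in the alphabet (wrapping around), then move the first 2 characters to the end (rotate left by 2).
"tvwkwgqrt" → "bdeseoyzb" → "eseoyzbbd".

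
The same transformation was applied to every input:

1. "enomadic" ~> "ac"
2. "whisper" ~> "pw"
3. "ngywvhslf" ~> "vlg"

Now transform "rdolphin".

pn

Rule — move the first 2 characters to the end (rotate left by 2), then keep one character in every 3, starting at position 3 (positions 3rd, 6th, 9th, ...).
"rdolphin" → "pn".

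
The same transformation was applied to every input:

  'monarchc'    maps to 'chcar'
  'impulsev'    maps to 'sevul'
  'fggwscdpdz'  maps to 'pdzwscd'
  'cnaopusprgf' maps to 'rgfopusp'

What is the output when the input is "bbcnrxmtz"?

mtznrx

In each case the input is transformed by: delete the first 3 characters, then move the last 3 characters to the front (rotate right by 3).
Working it through for "bbcnrxmtz": intermediate "nrxmtz", final "mtznrx".
(Check on "fggwscdpdz": → "wscdpdz" → "pdzwscd" ✓)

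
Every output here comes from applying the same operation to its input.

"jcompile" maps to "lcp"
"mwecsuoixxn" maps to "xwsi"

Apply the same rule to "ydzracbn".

Each output is the input with this applied: move the last 2 characters to the front (rotate right by 2), then keep one character in every 3, starting at position 1 (positions 1st, 4th, 7th, ...).
Applying both steps to "ydzracbn": "bnydzrac", then "bda".

bda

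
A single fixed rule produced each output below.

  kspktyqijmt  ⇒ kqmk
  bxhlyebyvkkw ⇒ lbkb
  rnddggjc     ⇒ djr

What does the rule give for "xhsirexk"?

The rule is to keep one character in every 3, starting at position 1 (positions 1st, 4th, 7th, ...), then move the first character to the end.
"xhsirexk" → "xix" → "ixx".
(Check on "rnddggjc": → "rdj" → "djr" ✓)

ixx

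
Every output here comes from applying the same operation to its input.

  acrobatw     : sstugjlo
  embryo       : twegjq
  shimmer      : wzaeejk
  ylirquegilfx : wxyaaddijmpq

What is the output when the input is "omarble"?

The rule is to sort the characters into alphabetical order, then shift every letter 8 places backward in the alphabet (wrapping around).
Starting from "omarble": after the first operation, "abelmor"; after the second, "stwdegj".

stwdegj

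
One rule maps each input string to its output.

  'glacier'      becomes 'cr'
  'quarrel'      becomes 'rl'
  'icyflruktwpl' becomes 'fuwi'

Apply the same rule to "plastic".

The pattern: move the first character to the end, then keep one character in every 3, starting at position 3 (positions 3rd, 6th, 9th, ...).
On "plastic": the first step gives "lasticp", and the second then gives "sc".
(Check on "glacier": → "lacierg" → "cr" ✓)

sc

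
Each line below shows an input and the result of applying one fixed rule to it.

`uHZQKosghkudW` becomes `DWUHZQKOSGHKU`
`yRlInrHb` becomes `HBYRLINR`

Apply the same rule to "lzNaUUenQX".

Looking at the pairs, the operation is to move the last 2 characters to the front (rotate right by 2), then convert every letter to uppercase.
Starting from "lzNaUUenQX": after the first operation, "QXlzNaUUen"; after the second, "QXLZNAUUEN".
(Check on "uHZQKosghkudW": → "dWuHZQKosghku" → "DWUHZQKOSGHKU" ✓)

QXLZNAUUEN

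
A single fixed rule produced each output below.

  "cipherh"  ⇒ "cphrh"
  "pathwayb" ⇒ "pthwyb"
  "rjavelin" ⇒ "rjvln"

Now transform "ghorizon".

ghrzn

Rule — remove every vowel.
"ghorizon" → "ghrzn".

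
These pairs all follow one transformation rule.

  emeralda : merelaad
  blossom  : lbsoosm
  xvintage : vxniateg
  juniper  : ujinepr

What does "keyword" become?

ekwyrod

What's happening: swap each adjacent pair of characters (1↔2, 3↔4, ...).
Applying that to "keyword" gives "ekwyrod".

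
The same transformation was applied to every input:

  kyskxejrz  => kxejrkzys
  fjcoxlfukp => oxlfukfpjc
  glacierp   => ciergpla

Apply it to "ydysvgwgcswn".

Looking at the pairs, the operation is to swap the first and last characters, then move the first 3 characters to the end (rotate left by 3).
So "ydysvgwgcswn" becomes "svgwgcswyndy".
(Check on "fjcoxlfukp": → "pjcoxlfukf" → "oxlfukfpjc" ✓)

svgwgcswyndy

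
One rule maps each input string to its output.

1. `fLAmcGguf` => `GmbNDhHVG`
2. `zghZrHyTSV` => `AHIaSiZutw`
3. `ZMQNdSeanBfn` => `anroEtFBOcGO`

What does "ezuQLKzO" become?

FAVrmlAp

The transformation: flip the case of every letter, then shift every letter 1 place forward in the alphabet (wrapping around).
For "ezuQLKzO", step one produces "EZUqlkZo"; step two turns that into "FAVrmlAp".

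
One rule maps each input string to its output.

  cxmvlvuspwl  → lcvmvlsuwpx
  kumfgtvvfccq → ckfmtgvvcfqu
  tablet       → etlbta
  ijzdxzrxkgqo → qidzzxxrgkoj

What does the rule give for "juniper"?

The pattern: swap each adjacent pair of characters (1↔2, 3↔4, ...), then swap the first and last characters.
For "juniper", step one produces "ujinepr"; step two turns that into "rjinepu".

rjinepu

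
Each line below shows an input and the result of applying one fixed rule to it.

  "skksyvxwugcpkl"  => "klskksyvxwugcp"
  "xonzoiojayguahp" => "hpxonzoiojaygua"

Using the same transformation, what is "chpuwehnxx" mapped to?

xxchpuwehn

Each output is the input with this applied: move the last 2 characters to the front (rotate right by 2).
For "chpuwehnxx" the result is "xxchpuwehn".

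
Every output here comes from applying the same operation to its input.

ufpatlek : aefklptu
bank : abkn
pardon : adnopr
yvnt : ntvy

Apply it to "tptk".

kptt

What's happening: sort the characters into alphabetical order.
Doing the same to "tptk": "kptt".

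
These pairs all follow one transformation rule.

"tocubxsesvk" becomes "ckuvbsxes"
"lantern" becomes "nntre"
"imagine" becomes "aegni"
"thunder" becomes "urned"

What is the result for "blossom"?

omsos

The rule is to delete the first 2 characters, then take characters alternately from the front and the back (1st, last, 2nd, 2nd-last, ...).
On "blossom": the first step gives "ossom", and the second then gives "omsos".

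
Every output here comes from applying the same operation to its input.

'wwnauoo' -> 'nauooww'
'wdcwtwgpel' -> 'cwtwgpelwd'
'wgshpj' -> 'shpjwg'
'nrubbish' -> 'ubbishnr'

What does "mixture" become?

xturemi

What's happening: move the first 2 characters to the end (rotate left by 2).
Applying that to "mixture" gives "xturemi".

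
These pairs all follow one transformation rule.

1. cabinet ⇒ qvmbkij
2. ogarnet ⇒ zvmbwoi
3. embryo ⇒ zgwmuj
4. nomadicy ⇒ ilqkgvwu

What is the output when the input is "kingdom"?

olwusqv

The rule is to move the first 3 characters to the end (rotate left by 3), then shift every letter 8 places forward in the alphabet (wrapping around).
Working it through for "kingdom": intermediate "gdomkin", final "olwusqv".
(Check on "cabinet": → "inetcab" → "qvmbkij" ✓)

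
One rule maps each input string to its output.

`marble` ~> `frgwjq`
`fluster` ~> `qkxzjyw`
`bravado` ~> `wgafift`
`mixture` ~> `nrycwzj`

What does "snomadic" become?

sxrtifhn

The pattern: swap each adjacent pair of characters (1↔2, 3↔4, ...), then shift every letter 5 places forward in the alphabet (wrapping around).
On "snomadic": the first step gives "nsmodaci", and the second then gives "sxrtifhn".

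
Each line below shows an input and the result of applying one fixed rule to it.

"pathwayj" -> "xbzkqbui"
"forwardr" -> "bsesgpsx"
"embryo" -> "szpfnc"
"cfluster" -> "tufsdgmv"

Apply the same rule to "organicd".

ojdepshb

Looking at the pairs, the operation is to shift every letter 1 place forward in the alphabet (wrapping around), then swap the front and back halves of the string.
On "organicd": the first step gives "pshbojde", and the second then gives "ojdepshb".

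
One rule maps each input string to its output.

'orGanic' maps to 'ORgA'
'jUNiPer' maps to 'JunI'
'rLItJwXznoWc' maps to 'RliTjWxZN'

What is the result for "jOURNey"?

Jour

Rule — delete the last 3 characters, then flip the case of every letter.
"jOURNey" → "jOUR" → "Jour".
(Check on "orGanic": → "orGa" → "ORgA" ✓)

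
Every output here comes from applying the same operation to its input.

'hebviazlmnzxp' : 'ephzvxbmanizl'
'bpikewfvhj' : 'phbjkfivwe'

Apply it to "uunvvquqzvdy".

Each output is the input with this applied: swap each adjacent pair of characters (1↔2, 3↔4, ...), then take characters alternately from the front and the back (1st, last, 2nd, 2nd-last, ...).
For "uunvvquqzvdy" the result is "uduyvznvquvq".

uduyvznvquvq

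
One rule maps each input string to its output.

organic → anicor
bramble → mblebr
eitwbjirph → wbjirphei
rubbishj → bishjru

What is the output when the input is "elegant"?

The transformation: move the first 2 characters to the end (rotate left by 2), then delete the first character.
Starting from "elegant": after the first operation, "egantel"; after the second, "gantel".

gantel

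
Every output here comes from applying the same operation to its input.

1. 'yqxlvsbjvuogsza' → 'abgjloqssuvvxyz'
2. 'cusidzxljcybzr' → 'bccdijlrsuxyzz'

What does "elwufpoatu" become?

The transformation: sort the characters into alphabetical order.
Doing the same to "elwufpoatu": "aefloptuuw".

aefloptuuw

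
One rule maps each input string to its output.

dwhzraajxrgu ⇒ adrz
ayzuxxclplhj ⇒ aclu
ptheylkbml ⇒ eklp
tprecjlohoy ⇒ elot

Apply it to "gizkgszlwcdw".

The pattern: keep one character in every 3, starting at position 1 (positions 1st, 4th, 7th, ...), then sort the characters into alphabetical order.
"gizkgszlwcdw" → "gkzc" → "cgkz".

cgkz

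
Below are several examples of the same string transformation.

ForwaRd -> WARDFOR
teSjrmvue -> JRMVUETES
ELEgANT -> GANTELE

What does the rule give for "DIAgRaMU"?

Each output is the input with this applied: move the first 3 characters to the end (rotate left by 3), then convert every letter to uppercase.
Starting from "DIAgRaMU": after the first operation, "gRaMUDIA"; after the second, "GRAMUDIA".

GRAMUDIA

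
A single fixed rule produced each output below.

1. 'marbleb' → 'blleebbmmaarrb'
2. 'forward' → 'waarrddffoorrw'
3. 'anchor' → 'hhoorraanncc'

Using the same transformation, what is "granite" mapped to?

niitteeggrraan

Rule — double every character, then swap the front and back halves of the string.
"granite" → "ggrraanniittee" → "niitteeggrraan".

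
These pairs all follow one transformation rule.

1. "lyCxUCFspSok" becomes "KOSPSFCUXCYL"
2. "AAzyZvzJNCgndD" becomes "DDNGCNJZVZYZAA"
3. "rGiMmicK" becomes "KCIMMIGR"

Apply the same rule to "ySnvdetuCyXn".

The transformation: reverse the string, then convert every letter to uppercase.
"ySnvdetuCyXn" → "NXYCUTEDVNSY".

NXYCUTEDVNSY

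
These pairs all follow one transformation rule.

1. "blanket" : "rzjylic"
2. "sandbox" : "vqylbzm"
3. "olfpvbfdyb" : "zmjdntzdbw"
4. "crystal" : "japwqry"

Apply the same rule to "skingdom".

In each case the input is transformed by: move the last character to the front, then shift every letter 2 places backward in the alphabet (wrapping around).
Applying both steps to "skingdom": "mskingdo", then "kqiglebm".

kqiglebm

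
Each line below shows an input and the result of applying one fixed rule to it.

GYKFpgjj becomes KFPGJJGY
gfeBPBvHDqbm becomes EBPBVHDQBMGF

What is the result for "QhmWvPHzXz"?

MWVPHZXZQH

Looking at the pairs, the operation is to move the first 2 characters to the end (rotate left by 2), then convert every letter to uppercase.
Working it through for "QhmWvPHzXz": intermediate "mWvPHzXzQh", final "MWVPHZXZQH".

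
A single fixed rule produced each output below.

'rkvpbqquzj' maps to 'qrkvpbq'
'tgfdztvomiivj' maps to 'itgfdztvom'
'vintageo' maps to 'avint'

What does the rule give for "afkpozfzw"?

zafkpo

The rule is to delete the last 3 characters, then move the last character to the front.
On "afkpozfzw" that produces "zafkpo".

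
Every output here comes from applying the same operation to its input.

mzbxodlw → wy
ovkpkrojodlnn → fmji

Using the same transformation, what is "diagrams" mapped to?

vv

The transformation: keep one character in every 3, starting at position 3 (positions 3rd, 6th, 9th, ...), then shift every letter 5 places backward in the alphabet (wrapping around).
For "diagrams", step one produces "aa"; step two turns that into "vv".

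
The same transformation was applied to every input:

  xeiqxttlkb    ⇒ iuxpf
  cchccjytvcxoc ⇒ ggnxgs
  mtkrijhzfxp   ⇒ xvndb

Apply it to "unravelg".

What's happening: keep every other character starting from the second (positions 2nd, 4th, 6th, ...), then shift every letter 4 places forward in the alphabet (wrapping around).
For "unravelg", step one produces "naeg"; step two turns that into "reik".

reik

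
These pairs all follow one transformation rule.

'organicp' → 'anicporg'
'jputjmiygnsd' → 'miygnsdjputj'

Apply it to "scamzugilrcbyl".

gilrcbylscamzu

Rule — swap the front and back halves of the string, then move the last character to the front.
So "scamzugilrcbyl" becomes "gilrcbylscamzu".
(Check on "jputjmiygnsd": → "iygnsdjputjm" → "miygnsdjputj" ✓)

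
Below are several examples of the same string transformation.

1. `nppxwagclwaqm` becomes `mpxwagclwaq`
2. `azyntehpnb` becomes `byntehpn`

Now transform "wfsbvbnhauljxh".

The pattern: delete the first 2 characters, then move the last character to the front.
On "wfsbvbnhauljxh": the first step gives "sbvbnhauljxh", and the second then gives "hsbvbnhauljx".

hsbvbnhauljx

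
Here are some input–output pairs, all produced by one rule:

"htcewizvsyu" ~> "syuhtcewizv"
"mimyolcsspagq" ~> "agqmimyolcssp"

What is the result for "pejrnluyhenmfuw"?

What's happening: move the last 3 characters to the front (rotate right by 3).
Doing the same to "pejrnluyhenmfuw": "fuwpejrnluyhenm".

fuwpejrnluyhenm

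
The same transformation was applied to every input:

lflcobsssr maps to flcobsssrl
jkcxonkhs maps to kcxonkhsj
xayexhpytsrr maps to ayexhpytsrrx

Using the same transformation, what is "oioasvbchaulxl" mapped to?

ioasvbchaulxlo

Rule — move the first character to the end.
Doing the same to "oioasvbchaulxl": "ioasvbchaulxlo".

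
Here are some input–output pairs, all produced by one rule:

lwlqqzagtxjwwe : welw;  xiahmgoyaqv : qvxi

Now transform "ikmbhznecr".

Looking at the pairs, the operation is to move the first 2 characters to the end (rotate left by 2), then keep only the last 4 characters.
Starting from "ikmbhznecr": after the first operation, "mbhznecrik"; after the second, "crik".

crik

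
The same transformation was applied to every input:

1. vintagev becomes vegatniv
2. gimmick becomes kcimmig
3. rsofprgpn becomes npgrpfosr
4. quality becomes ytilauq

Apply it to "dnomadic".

Looking at the pairs, the operation is to reverse the string.
For "dnomadic" the result is "cidamond".

cidamond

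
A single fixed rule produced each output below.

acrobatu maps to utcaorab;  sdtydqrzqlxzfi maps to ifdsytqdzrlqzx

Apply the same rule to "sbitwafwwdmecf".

In each case the input is transformed by: swap each adjacent pair of characters (1↔2, 3↔4, ...), then move the last 2 characters to the front (rotate right by 2).
For "sbitwafwwdmecf", step one produces "bstiawwfdwemfc"; step two turns that into "fcbstiawwfdwem".

fcbstiawwfdwem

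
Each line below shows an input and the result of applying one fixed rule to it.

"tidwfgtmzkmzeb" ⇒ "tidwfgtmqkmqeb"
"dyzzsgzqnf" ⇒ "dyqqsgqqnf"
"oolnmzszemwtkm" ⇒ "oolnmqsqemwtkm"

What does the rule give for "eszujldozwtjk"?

The pattern: replace every "z" with "q".
On "eszujldozwtjk" that produces "esqujldoqwtjk".

esqujldoqwtjk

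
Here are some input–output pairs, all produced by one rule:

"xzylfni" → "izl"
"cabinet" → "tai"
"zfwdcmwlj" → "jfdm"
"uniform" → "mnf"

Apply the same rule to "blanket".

tln

The rule is to move the last 2 characters to the front (rotate right by 2), then keep every other character starting from the second (positions 2nd, 4th, 6th, ...).
For "blanket", step one produces "etblank"; step two turns that into "tln".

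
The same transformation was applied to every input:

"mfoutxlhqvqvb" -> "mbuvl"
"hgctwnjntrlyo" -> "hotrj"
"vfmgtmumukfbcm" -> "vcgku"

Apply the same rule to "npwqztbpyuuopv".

What's happening: keep one character in every 3, starting at position 1 (positions 1st, 4th, 7th, ...), then take characters alternately from the front and the back (1st, last, 2nd, 2nd-last, ...).
Applying that to "npwqztbpyuuopv" gives "npqub".

npqub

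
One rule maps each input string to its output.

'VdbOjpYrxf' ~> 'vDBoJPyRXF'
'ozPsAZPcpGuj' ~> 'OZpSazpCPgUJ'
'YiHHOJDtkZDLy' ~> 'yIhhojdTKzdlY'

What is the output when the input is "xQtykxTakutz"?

XqTYKXtAKUTZ

Looking at the pairs, the operation is to flip the case of every letter.
For "xQtykxTakutz" the result is "XqTYKXtAKUTZ".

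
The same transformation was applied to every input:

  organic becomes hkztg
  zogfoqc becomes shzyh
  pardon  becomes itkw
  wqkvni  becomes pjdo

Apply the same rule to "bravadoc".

uktotw

In each case the input is transformed by: shift every letter 7 places backward in the alphabet (wrapping around), then delete the last 2 characters.
Applying both steps to "bravadoc": "uktotwhv", then "uktotw".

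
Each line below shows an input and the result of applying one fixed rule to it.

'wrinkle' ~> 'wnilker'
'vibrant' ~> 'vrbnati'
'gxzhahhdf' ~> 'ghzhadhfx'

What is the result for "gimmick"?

The pattern: swap each adjacent pair of characters (1↔2, 3↔4, ...), then move the first character to the end.
Working it through for "gimmick": intermediate "igmmcik", final "gmmciki".

gmmciki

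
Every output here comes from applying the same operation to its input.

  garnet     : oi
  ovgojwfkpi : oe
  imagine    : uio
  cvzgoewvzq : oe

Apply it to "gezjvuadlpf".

The pattern: shift every letter 8 places forward in the alphabet (wrapping around), then keep only the vowels.
"gezjvuadlpf" → "omhrdciltxn" → "oi".

oi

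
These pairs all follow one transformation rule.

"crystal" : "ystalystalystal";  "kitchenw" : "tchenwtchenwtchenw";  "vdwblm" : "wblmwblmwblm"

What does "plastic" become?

Looking at the pairs, the operation is to delete the first 2 characters, then write the whole string 3 times in a row.
Applying both steps to "plastic": "astic", then "asticasticastic".

asticasticastic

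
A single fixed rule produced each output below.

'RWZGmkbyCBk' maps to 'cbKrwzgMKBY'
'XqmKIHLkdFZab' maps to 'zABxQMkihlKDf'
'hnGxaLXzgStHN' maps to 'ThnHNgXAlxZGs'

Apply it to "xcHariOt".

IoTXChAR

The transformation: move the last 3 characters to the front (rotate right by 3), then flip the case of every letter.
"xcHariOt" → "iOtxcHar" → "IoTXChAR".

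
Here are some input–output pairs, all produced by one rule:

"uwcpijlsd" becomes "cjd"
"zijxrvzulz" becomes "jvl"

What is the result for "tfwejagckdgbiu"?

wakb

The transformation: keep one character in every 3, starting at position 3 (positions 3rd, 6th, 9th, ...).
For "tfwejagckdgbiu" the result is "wakb".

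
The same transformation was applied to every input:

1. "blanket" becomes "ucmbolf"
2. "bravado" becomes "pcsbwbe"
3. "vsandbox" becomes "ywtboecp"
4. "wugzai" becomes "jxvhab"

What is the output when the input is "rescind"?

esftdjo

The rule is to move the last character to the front, then shift every letter 1 place forward in the alphabet (wrapping around).
"rescind" → "drescin" → "esftdjo".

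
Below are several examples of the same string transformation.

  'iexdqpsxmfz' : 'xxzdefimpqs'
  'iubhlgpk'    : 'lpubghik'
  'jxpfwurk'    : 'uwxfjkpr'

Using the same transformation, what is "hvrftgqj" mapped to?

rtvfghjq

What's happening: sort the characters into alphabetical order, then move the last 3 characters to the front (rotate right by 3).
On "hvrftgqj": the first step gives "fghjqrtv", and the second then gives "rtvfghjq".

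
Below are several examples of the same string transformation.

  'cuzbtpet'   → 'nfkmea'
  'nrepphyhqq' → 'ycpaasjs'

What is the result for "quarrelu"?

bflccp

The transformation: delete the last 2 characters, then shift every letter 11 places forward in the alphabet (wrapping around).
On "quarrelu": the first step gives "quarre", and the second then gives "bflccp".
(Check on "nrepphyhqq": → "nrepphyh" → "ycpaasjs" ✓)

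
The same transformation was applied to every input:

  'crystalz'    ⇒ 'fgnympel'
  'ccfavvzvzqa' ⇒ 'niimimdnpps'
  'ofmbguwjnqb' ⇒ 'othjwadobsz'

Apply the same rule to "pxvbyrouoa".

In each case the input is transformed by: shift every letter 13 places forward in the alphabet (wrapping around) — i.e. ROT13, then move the first 3 characters to the end (rotate left by 3).
Working it through for "pxvbyrouoa": intermediate "ckiolebhbn", final "olebhbncki".

olebhbncki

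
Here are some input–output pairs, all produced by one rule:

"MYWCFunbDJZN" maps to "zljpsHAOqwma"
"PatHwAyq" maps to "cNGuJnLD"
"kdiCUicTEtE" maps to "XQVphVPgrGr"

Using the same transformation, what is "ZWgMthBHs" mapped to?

Rule — shift every letter 13 places forward in the alphabet (wrapping around) — i.e. ROT13, then flip the case of every letter.
Working it through for "ZWgMthBHs": intermediate "MJtZguOUf", final "mjTzGUouF".

mjTzGUouF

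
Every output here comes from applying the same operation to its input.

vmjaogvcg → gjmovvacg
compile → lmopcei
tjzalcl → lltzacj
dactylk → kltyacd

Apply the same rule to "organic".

Looking at the pairs, the operation is to sort the characters into alphabetical order, then move the first 3 characters to the end (rotate left by 3).
Working it through for "organic": intermediate "acginor", final "inoracg".

inoracg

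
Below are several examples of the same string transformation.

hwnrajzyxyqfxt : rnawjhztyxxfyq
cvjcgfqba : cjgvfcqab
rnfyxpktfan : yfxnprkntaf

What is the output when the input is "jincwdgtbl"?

cnwidjgltb

What's happening: move the first 3 characters to the end (rotate left by 3), then take characters alternately from the front and the back (1st, last, 2nd, 2nd-last, ...).
On "jincwdgtbl": the first step gives "cwdgtbljin", and the second then gives "cnwidjgltb".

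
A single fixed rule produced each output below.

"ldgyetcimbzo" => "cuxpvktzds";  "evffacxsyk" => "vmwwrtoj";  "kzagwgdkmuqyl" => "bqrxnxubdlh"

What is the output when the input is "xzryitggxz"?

Looking at the pairs, the operation is to shift every letter 9 places backward in the alphabet (wrapping around), then delete the last 2 characters.
Applying that to "xzryitggxz" gives "oqipzkxx".

oqipzkxx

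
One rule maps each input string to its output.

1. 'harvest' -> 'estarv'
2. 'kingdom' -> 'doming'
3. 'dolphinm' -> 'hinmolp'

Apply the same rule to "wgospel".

pelgos

The transformation: delete the first character, then move the first 3 characters to the end (rotate left by 3).
On "wgospel": the first step gives "gospel", and the second then gives "pelgos".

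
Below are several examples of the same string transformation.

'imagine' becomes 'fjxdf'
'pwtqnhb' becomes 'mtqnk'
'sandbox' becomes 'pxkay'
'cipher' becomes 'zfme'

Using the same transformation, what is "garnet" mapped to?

The rule is to delete the last 2 characters, then shift every letter 3 places backward in the alphabet (wrapping around).
For "garnet", step one produces "garn"; step two turns that into "dxok".

dxok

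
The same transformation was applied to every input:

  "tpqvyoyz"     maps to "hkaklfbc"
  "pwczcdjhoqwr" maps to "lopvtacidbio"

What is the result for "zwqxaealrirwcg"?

What's happening: move the first 3 characters to the end (rotate left by 3), then shift every letter 12 places forward in the alphabet (wrapping around).
Working it through for "zwqxaealrirwcg": intermediate "xaealrirwcgzwq", final "jmqmxdudioslic".

jmqmxdudioslic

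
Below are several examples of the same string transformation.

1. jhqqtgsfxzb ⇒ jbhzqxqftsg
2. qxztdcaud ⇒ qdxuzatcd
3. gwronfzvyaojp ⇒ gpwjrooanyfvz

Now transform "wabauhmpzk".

wkazbpamuh

The pattern: take characters alternately from the front and the back (1st, last, 2nd, 2nd-last, ...).
Applying that to "wabauhmpzk" gives "wkazbpamuh".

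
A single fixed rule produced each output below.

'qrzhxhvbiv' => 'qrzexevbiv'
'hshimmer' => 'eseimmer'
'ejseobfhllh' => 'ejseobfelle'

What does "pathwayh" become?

patewaye

The rule is to replace every "h" with "e".
Doing the same to "pathwayh": "patewaye".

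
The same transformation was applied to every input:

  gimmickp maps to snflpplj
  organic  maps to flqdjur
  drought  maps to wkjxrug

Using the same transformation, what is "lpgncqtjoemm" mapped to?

pphrmwtfqjso

Each output is the input with this applied: reverse the string, then shift every letter 3 places forward in the alphabet (wrapping around).
On "lpgncqtjoemm": the first step gives "mmeojtqcngpl", and the second then gives "pphrmwtfqjso".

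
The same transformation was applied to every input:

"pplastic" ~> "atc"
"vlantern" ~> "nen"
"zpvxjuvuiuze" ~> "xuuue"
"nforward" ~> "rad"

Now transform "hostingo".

The rule is to delete the first 3 characters, then keep every other character starting from the first (positions 1st, 3rd, 5th, ...).
Working it through for "hostingo": intermediate "tingo", final "tno".

tno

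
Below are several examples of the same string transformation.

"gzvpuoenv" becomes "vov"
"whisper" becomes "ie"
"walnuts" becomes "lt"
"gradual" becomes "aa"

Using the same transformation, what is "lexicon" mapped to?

xo

Looking at the pairs, the operation is to keep one character in every 3, starting at position 3 (positions 3rd, 6th, 9th, ...).
Doing the same to "lexicon": "xo".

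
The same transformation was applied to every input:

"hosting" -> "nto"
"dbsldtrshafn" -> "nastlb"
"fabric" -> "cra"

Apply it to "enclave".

vln

The pattern: keep every other character starting from the second (positions 2nd, 4th, 6th, ...), then reverse the string.
So "enclave" becomes "vln".
(Check on "fabric": → "arc" → "cra" ✓)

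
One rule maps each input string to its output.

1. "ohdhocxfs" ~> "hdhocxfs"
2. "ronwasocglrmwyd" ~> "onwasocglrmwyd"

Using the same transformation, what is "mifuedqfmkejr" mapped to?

ifuedqfmkejr

In each case the input is transformed by: delete the first character.
On "mifuedqfmkejr" that produces "ifuedqfmkejr".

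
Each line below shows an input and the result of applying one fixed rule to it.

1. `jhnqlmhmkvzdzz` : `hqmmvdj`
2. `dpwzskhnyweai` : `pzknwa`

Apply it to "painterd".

Looking at the pairs, the operation is to swap the first and last characters, then keep every other character starting from the second (positions 2nd, 4th, 6th, ...).
Starting from "painterd": after the first operation, "dainterp"; after the second, "anep".

anep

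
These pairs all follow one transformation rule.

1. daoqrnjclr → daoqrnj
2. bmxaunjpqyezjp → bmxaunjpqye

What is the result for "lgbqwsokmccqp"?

lgbqwsokmc

The pattern: delete the last 3 characters.
Applying that to "lgbqwsokmccqp" gives "lgbqwsokmc".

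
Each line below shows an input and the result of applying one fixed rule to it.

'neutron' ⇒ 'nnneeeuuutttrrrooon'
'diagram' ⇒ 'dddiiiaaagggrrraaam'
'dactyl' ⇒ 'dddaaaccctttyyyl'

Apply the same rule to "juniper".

Rule — repeat every character 3 times, then delete the last 2 characters.
On "juniper" that produces "jjjuuunnniiipppeeer".

jjjuuunnniiipppeeer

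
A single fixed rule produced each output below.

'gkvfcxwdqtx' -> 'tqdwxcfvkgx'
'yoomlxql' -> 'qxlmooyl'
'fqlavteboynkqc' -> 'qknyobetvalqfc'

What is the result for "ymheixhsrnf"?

nrshxiehmyf

In each case the input is transformed by: move the last character to the front, then reverse the string.
"ymheixhsrnf" → "nrshxiehmyf".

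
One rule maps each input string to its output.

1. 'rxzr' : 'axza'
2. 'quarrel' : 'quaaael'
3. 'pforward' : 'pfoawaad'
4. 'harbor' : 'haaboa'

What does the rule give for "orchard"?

oachaad

The pattern: replace every "r" with "a".
"orchard" → "oachaad".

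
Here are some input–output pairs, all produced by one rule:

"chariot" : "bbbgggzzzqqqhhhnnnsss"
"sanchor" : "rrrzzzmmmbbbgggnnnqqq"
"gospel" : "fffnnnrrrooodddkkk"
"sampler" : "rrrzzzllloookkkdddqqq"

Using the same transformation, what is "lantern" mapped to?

What's happening: repeat every character 3 times, then shift every letter 1 place backward in the alphabet (wrapping around).
Working it through for "lantern": intermediate "lllaaannnttteeerrrnnn", final "kkkzzzmmmsssdddqqqmmm".

kkkzzzmmmsssdddqqqmmm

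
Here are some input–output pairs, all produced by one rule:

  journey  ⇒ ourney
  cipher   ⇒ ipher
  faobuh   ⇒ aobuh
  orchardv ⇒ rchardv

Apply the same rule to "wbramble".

Looking at the pairs, the operation is to delete the first character.
Doing the same to "wbramble": "bramble".

bramble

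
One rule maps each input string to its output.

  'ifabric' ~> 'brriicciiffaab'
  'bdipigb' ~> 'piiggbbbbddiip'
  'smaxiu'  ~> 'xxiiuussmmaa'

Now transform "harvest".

veesstthhaarrv

Looking at the pairs, the operation is to double every character, then swap the front and back halves of the string.
Working it through for "harvest": intermediate "hhaarrvveesstt", final "veesstthhaarrv".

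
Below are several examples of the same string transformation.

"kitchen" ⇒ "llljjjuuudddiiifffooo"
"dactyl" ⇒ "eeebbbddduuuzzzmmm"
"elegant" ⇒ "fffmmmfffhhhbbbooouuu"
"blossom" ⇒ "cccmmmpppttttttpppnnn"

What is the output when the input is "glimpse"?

Rule — shift every letter 1 place forward in the alphabet (wrapping around), then repeat every character 3 times.
"glimpse" → "hmjnqtf" → "hhhmmmjjjnnnqqqtttfff".

hhhmmmjjjnnnqqqtttfff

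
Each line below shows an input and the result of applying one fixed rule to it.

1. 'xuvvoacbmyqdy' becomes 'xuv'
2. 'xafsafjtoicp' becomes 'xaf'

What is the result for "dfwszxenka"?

dfw

Looking at the pairs, the operation is to keep only the first 3 characters.
Applying that to "dfwszxenka" gives "dfw".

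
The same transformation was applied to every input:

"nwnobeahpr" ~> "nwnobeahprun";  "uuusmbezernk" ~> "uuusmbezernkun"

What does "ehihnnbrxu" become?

ehihnnbrxuun

In each case the input is transformed by: append "un".
Doing the same to "ehihnnbrxu": "ehihnnbrxuun".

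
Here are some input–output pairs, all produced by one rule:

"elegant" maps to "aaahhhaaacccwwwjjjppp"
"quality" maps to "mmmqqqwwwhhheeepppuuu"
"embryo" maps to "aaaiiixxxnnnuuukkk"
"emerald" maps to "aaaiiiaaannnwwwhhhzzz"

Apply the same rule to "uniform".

The rule is to repeat every character 3 times, then shift every letter 4 places backward in the alphabet (wrapping around).
For "uniform" the result is "qqqjjjeeebbbkkknnniii".
(Check on "quality": → "qqquuuaaallliiitttyyy" → "mmmqqqwwwhhheeepppuuu" ✓)

qqqjjjeeebbbkkknnniii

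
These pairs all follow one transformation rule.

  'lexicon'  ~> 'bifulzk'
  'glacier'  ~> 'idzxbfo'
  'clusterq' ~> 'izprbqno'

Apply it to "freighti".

Looking at the pairs, the operation is to swap each adjacent pair of characters (1↔2, 3↔4, ...), then shift every letter 3 places backward in the alphabet (wrapping around).
"freighti" → "rfiehgit" → "ocfbedfq".

ocfbedfq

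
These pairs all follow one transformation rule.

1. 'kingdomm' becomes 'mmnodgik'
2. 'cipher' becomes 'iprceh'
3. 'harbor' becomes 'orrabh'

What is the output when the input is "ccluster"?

The transformation: sort the characters into alphabetical order, then swap the front and back halves of the string.
On "ccluster": the first step gives "ccelrstu", and the second then gives "rstuccel".

rstuccel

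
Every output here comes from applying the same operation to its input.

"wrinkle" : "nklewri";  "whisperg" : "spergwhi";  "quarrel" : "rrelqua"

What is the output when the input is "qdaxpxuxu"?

xpxuxuqda

In each case the input is transformed by: move the first 3 characters to the end (rotate left by 3).
So "qdaxpxuxu" becomes "xpxuxuqda".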